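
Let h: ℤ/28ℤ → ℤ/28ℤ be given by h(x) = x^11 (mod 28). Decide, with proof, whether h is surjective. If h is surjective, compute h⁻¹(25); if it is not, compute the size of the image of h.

21

h(0) = 0^11 = 0.
h(14): Repeated squaring mod 28: 14^1 ≡ 14, 14^2 ≡ 14² = 196 ≡ 0, 14^4 ≡ 0² = 0, 14^8 ≡ 0² = 0. Since 11 = 8 + 2 + 1, 14^11 ≡ 0·0·14: 0·0 = 0, then 0·14 = 0. So 14^11 ≡ 0 (mod 28).
So h(0) = h(14) = 0 while 0 ≠ 14, so h is not injective.
A non-injective map from the 28-element set ℤ/28ℤ to itself takes at most 27 distinct values, so it cannot be surjective. Therefore h is not surjective.
Since h is not surjective, we determine |image(h)|. Computing x^11 mod 28 for each x (by repeated squaring, reducing mod 28 at every step), the values h(0), h(1), …, h(27) are: 0, 1, 4, 19, 16, 17, 20, 7, 8, 25, 12, 23, 24, 13, 0, 15, 4, 5, 16, 3, 20, 21, 8, 11, 12, 9, 24, 27.
The distinct values are {0, 1, 3, 4, 5, 7, 8, 9, 11, 12, 13, 15, 16, 17, 19, 20, 21, 23, 24, 25, 27}; there are 21 of them.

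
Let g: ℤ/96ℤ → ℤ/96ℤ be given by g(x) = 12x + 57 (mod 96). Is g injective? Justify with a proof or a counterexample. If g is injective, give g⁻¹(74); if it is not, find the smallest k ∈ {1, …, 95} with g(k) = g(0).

8

We have gcd(12, 96) = 12 > 1. Taking u = 0 and v = 8: g(0) = 57 and g(8) = 12·8 + 57 = 153 ≡ 57 (mod 96).
So g(0) = g(8) while 0 ≠ 8, thus g is not injective.
Since g is not injective, we find the least positive k with g(k) = g(0): this means 12k ≡ 0 (mod 96), i.e. 96 ∣ 12k. Since gcd(12, 96) = 12, dividing through by 12 this holds exactly when 8 ∣ k.
The smallest positive such k is 8.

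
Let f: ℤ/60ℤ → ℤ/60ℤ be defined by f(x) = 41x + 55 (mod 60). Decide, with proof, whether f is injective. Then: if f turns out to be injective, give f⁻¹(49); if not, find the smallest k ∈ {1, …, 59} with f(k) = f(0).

Recall that f is injective when f(a) = f(b) forces a = b.
Suppose f(a) = f(b) in ℤ/60ℤ. Then 41a + 55 ≡ 41b + 55 (mod 60), hence 41(a − b) ≡ 0 (mod 60).
Since gcd(41, 60) = 1, 41 is invertible modulo 60, so a − b ≡ 0 (mod 60), i.e. a = b.
Therefore f is injective.
We now compute 41⁻¹ mod 60 explicitly. Euclid's algorithm: 60 = 1·41 + 19, 41 = 2·19 + 3, 19 = 6·3 + 1; back-substituting gives 1 = 41·41 − 28·60, so 41⁻¹ ≡ 41 (mod 60).
Since f is injective, we find f⁻¹(49): we need 41x ≡ 49 − 55 ≡ 54 (mod 60). Using 41⁻¹ = 41: x ≡ 41·54 = 2214 = 36·60 + 54, so x = 54.
Check: f(54) = 41·54 + 55 = 2269 = 37·60 + 49 ≡ 49 (mod 60).

54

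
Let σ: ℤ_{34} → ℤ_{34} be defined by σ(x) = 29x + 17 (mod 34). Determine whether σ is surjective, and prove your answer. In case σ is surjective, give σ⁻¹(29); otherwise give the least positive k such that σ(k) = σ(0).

18

Since gcd(29, 34) = 1, 29 is invertible modulo 34. Euclid's algorithm: 34 = 1·29 + 5, 29 = 5·5 + 4, 5 = 1·4 + 1; back-substituting gives 1 = 27·29 − 23·34, so 29⁻¹ ≡ 27 (mod 34).
For any y ∈ ℤ_{34}, x = 27(y − 17) mod 34 satisfies σ(x) = 29·27(y − 17) + 17 ≡ y (since 29·27 ≡ 1 mod 34). So every y has a preimage.
Hence σ is surjective.
Since σ is surjective, we find σ⁻¹(29): we need 29x ≡ 29 − 17 ≡ 12 (mod 34). Using 29⁻¹ = 27: x ≡ 27·12 = 324 = 9·34 + 18, so x = 18.
Check: σ(18) = 29·18 + 17 = 539 = 15·34 + 29 ≡ 29 (mod 34).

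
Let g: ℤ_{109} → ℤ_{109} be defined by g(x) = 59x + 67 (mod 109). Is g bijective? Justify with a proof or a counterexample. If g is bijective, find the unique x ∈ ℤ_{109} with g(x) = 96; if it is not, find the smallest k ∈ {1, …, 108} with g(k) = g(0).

If g(s) = g(t), then 59s ≡ 59t (mod 109). Because gcd(59, 109) = 1, we may cancel 59 to get s ≡ t (mod 109).
We now compute 59⁻¹ mod 109 explicitly. Euclid's algorithm: 109 = 1·59 + 50, 59 = 1·50 + 9, 50 = 5·9 + 5, 9 = 1·5 + 4, 5 = 1·4 + 1; back-substituting gives 1 = 85·59 − 46·109, so 59⁻¹ ≡ 85 (mod 109).
Then y ↦ 85(y − 67) is a two-sided inverse to g, so every y ∈ ℤ_{109} has a preimage.
So g is bijective.
Since g is bijective, we find g⁻¹(96): we need 59x ≡ 96 − 67 ≡ 29 (mod 109). Using 59⁻¹ = 85: x ≡ 85·29 = 2465 = 22·109 + 67, so x = 67.
Check: g(67) = 59·67 + 67 = 4020 = 36·109 + 96 ≡ 96 (mod 109).

67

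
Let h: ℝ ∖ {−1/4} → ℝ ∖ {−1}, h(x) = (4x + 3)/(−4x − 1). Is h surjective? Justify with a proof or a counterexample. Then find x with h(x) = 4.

-7/20

For any y ≠ −1, solving y(−4x − 1) = 4x + 3 for x gives a well-defined x ≠ −1/4. So h is surjective.
Solving h(x) = 4: cross-multiplying gives 4x + 3 = 4(−4x − 1), which rearranges to 20x = −7, so x = −7/20.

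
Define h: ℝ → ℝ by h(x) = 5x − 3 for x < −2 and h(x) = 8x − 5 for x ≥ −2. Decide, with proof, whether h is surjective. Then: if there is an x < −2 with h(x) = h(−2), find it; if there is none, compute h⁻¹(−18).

Both pieces are strictly increasing (slopes 5 and 8), so each is injective on its own interval.
The left piece maps (−∞, −2) onto (−∞, −13); the right piece maps [−2, ∞) onto [−21, ∞).
The union (−∞, −13) ∪ [−21, ∞) covers ℝ, so h is surjective.
For the follow-up: the images overlap, so an x < −2 with h(x) = h(−2) exists. h(−2) = −21; solving 5x − 3 = −21 for x < −2 gives x = (−21 + 3)/5 = −18/5.

-18/5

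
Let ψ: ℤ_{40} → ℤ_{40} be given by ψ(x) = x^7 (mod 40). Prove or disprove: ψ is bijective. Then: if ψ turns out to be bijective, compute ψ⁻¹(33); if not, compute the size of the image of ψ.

25

ψ(0) = 0^7 = 0.
ψ(10): Repeated squaring mod 40: 10^1 ≡ 10, 10^2 ≡ 10² = 100 ≡ 20, 10^4 ≡ 20² = 400 ≡ 0. Since 7 = 4 + 2 + 1, 10^7 ≡ 0·20·10: 0·20 = 0, then 0·10 = 0. So 10^7 ≡ 0 (mod 40).
So ψ(0) = ψ(10) = 0 while 0 ≠ 10, hence ψ is not injective, hence not bijective.
Since ψ is not bijective, we determine |image(ψ)|. Computing x^7 mod 40 for each x (by repeated squaring, reducing mod 40 at every step), the values ψ(0), ψ(1), …, ψ(39) are: 0, 1, 8, 27, 24, 5, 16, 23, 32, 9, 0, 11, 8, 37, 24, 15, 16, 33, 32, 19, 0, 21, 8, 7, 24, 25, 16, 3, 32, 29, 0, 31, 8, 17, 24, 35, 16, 13, 32, 39.
The distinct values are {0, 1, 3, 5, 7, 8, 9, 11, 13, 15, 16, 17, 19, 21, 23, 24, 25, 27, 29, 31, 32, 33, 35, 37, 39}; there are 25 of them.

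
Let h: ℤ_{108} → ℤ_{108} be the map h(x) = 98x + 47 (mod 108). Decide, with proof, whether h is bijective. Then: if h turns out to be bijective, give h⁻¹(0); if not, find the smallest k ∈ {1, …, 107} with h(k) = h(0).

We have gcd(98, 108) = 2 > 1. Taking x_1 = 0 and x_2 = 54: h(0) = 47 and h(54) = 98·54 + 47 = 5339 ≡ 47 (mod 108).
So h(0) = h(54) while 0 ≠ 54, hence h is not injective, hence not bijective.
Since h is not bijective, we find the least positive k with h(k) = h(0): this means 98k ≡ 0 (mod 108), i.e. 108 ∣ 98k. Since gcd(98, 108) = 2, dividing through by 2 this holds exactly when 54 ∣ 49k, and as gcd(49, 54) = 1, exactly when 54 ∣ k.
The smallest positive such k is 54.

54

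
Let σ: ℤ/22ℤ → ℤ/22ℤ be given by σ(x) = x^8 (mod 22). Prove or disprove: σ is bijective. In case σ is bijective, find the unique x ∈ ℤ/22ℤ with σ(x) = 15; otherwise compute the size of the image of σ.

12

σ(10): Repeated squaring mod 22: 10^1 ≡ 10, 10^2 ≡ 10² = 100 ≡ 12, 10^4 ≡ 12² = 144 ≡ 12, 10^8 ≡ 12² = 144 ≡ 12. So 10^8 ≡ 12 (mod 22).
σ(12): Repeated squaring mod 22: 12^1 ≡ 12, 12^2 ≡ 12² = 144 ≡ 12, 12^4 ≡ 12² = 144 ≡ 12, 12^8 ≡ 12² = 144 ≡ 12. So 12^8 ≡ 12 (mod 22).
So σ(10) = σ(12) = 12 while 10 ≠ 12, hence σ is not injective, hence not bijective.
Since σ is not bijective, we determine |image(σ)|. Computing x^8 mod 22 for each x (by repeated squaring, reducing mod 22 at every step), the values σ(0), σ(1), …, σ(21) are: 0, 1, 14, 5, 20, 15, 4, 9, 16, 3, 12, 11, 12, 3, 16, 9, 4, 15, 20, 5, 14, 1.
The distinct values are {0, 1, 3, 4, 5, 9, 11, 12, 14, 15, 16, 20}; there are 12 of them.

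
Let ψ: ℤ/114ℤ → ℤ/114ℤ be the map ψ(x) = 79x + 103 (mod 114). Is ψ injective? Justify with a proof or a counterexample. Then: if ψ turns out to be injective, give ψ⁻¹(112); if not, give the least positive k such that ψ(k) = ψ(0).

Recall that ψ is injective if ψ(a) = ψ(b) implies a = b.
If ψ(a) = ψ(b), then 79a ≡ 79b (mod 114). Because gcd(79, 114) = 1, we may cancel 79 to get a ≡ b (mod 114).
Therefore ψ is injective.
We now compute 79⁻¹ mod 114 explicitly. Euclid's algorithm: 114 = 1·79 + 35, 79 = 2·35 + 9, 35 = 3·9 + 8, 9 = 1·8 + 1; back-substituting gives 1 = 13·79 − 9·114, so 79⁻¹ ≡ 13 (mod 114).
Since ψ is injective, we compute ψ⁻¹(112): solve 79x + 103 ≡ 112 (mod 114), i.e. 79x ≡ 9 (mod 114).
Multiplying by 79⁻¹ = 13 gives x ≡ 13·9 = 117 = 1·114 + 3 ≡ 3 (mod 114).
Check: ψ(3) = 79·3 + 103 = 340 = 2·114 + 112 ≡ 112 (mod 114).

3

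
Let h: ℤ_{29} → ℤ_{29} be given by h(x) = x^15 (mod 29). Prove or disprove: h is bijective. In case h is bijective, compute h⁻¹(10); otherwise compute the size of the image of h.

19

Since 29 is prime, the nonzero elements of ℤ_{29} form a cyclic group of order 28.
As gcd(15, 28) = 1, raising to the 15th power is a bijection on this group: if u^15 ≡ v^15 then (uv^{−1})^15 = 1, and the only element of order dividing gcd(15, 28) = 1 is 1, so u = v.
With h(0) = 0 this makes h injective on all of ℤ_{29}, hence bijective (finite equal-size domain and codomain). In particular h is bijective.
Since h is bijective, we find the preimage of 10. The inverse of x ↦ x^15 on (ℤ_{29})^× is x ↦ x^15, because 15·15 = 225 = 8·28 + 1 ≡ 1 (mod 28) and x^{28} = 1 for x ≠ 0 (Fermat). So h⁻¹(10) = 10^15 mod 29.
Repeated squaring mod 29: 10^1 ≡ 10, 10^2 ≡ 10² = 100 ≡ 13, 10^4 ≡ 13² = 169 ≡ 24, 10^8 ≡ 24² = 576 ≡ 25. Since 15 = 8 + 4 + 2 + 1, 10^15 ≡ 25·24·13·10: 25·24 = 600 ≡ 20, then 20·13 = 260 ≡ 28, then 28·10 = 280 ≡ 19. So 10^15 ≡ 19 (mod 29).
Hence h⁻¹(10) = 19.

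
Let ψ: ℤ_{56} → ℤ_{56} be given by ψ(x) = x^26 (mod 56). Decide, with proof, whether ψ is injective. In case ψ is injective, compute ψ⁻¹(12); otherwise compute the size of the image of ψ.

ψ(6): Repeated squaring mod 56: 6^1 ≡ 6, 6^2 ≡ 6² = 36, 6^4 ≡ 36² = 1296 ≡ 8, 6^8 ≡ 8² = 64 ≡ 8, 6^16 ≡ 8² = 64 ≡ 8. Since 26 = 16 + 8 + 2, 6^26 ≡ 8·8·36: 8·8 = 64 ≡ 8, then 8·36 = 288 ≡ 8. So 6^26 ≡ 8 (mod 56).
ψ(8): Repeated squaring mod 56: 8^1 ≡ 8, 8^2 ≡ 8² = 64 ≡ 8, 8^4 ≡ 8² = 64 ≡ 8, 8^8 ≡ 8² = 64 ≡ 8, 8^16 ≡ 8² = 64 ≡ 8. Since 26 = 16 + 8 + 2, 8^26 ≡ 8·8·8: 8·8 = 64 ≡ 8, then 8·8 = 64 ≡ 8. So 8^26 ≡ 8 (mod 56).
So ψ(6) = ψ(8) = 8 while 6 ≠ 8, hence ψ is not injective.
Since ψ is not injective, we determine |image(ψ)|. Computing x^26 mod 56 for each x (by repeated squaring, reducing mod 56 at every step), the values ψ(0), ψ(1), …, ψ(55) are: 0, 1, 32, 9, 16, 25, 8, 49, 8, 25, 16, 9, 32, 1, 0, 1, 32, 9, 16, 25, 8, 49, 8, 25, 16, 9, 32, 1, 0, 1, 32, 9, 16, 25, 8, 49, 8, 25, 16, 9, 32, 1, 0, 1, 32, 9, 16, 25, 8, 49, 8, 25, 16, 9, 32, 1.
The distinct values are {0, 1, 8, 9, 16, 25, 32, 49}; there are 8 of them.

8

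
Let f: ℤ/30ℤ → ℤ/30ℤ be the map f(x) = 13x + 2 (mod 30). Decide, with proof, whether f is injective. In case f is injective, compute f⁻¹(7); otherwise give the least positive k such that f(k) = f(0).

5

Recall that f is injective when f(a) = f(b) forces a = b.
If f(a) = f(b), then 13a ≡ 13b (mod 30). Because gcd(13, 30) = 1, we may cancel 13 to get a ≡ b (mod 30).
Therefore f is injective.
We now compute 13⁻¹ mod 30 explicitly. Euclid's algorithm: 30 = 2·13 + 4, 13 = 3·4 + 1; back-substituting gives 1 = 7·13 − 3·30, so 13⁻¹ ≡ 7 (mod 30).
Since f is injective, we compute f⁻¹(7): solve 13x + 2 ≡ 7 (mod 30), i.e. 13x ≡ 5 (mod 30).
Multiplying by 13⁻¹ = 7 gives x ≡ 7·5 = 35 = 1·30 + 5 ≡ 5 (mod 30).
Check: f(5) = 13·5 + 2 = 67 = 2·30 + 7 ≡ 7 (mod 30).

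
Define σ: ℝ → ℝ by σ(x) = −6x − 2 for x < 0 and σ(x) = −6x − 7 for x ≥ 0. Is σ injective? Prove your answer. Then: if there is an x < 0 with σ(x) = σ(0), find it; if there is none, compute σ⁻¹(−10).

Both pieces are strictly decreasing (slopes −6 and −6), so each is injective on its own interval.
The left piece maps (−∞, 0) onto (−2, ∞); the right piece maps [0, ∞) onto (−∞, −7].
These images are disjoint, so no value is attained by both pieces. Therefore σ is injective.
Because the two images are disjoint, no x < 0 has σ(x) = σ(0), so we compute σ⁻¹(−10): −10 lies in (−∞, −7], so solve −6x − 7 = −10: x = (−10 + 7)/(−6) = 1/2.

1/2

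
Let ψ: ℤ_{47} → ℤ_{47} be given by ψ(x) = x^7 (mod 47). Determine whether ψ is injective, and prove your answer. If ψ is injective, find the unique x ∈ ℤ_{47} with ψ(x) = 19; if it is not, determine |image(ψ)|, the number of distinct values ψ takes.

43

Since 47 is prime, the nonzero elements of ℤ_{47} form a cyclic group of order 46.
As gcd(7, 46) = 1, raising to the 7th power is a bijection on this group: if s^7 ≡ t^7 then (st^{−1})^7 = 1, and the only element of order dividing gcd(7, 46) = 1 is 1, so s = t.
With ψ(0) = 0 this makes ψ injective on all of ℤ_{47}, hence bijective (finite equal-size domain and codomain). In particular ψ is injective.
Since ψ is injective, we find the preimage of 19. The inverse of x ↦ x^7 on (ℤ_{47})^× is x ↦ x^33, because 7·33 = 231 = 5·46 + 1 ≡ 1 (mod 46) and x^{46} = 1 for x ≠ 0 (Fermat). So ψ⁻¹(19) = 19^33 mod 47.
Repeated squaring mod 47: 19^1 ≡ 19, 19^2 ≡ 19² = 361 ≡ 32, 19^4 ≡ 32² = 1024 ≡ 37, 19^8 ≡ 37² = 1369 ≡ 6, 19^16 ≡ 6² = 36, 19^32 ≡ 36² = 1296 ≡ 27. Since 33 = 32 + 1, 19^33 ≡ 27·19: 27·19 = 513 ≡ 43. So 19^33 ≡ 43 (mod 47).
Hence ψ⁻¹(19) = 43.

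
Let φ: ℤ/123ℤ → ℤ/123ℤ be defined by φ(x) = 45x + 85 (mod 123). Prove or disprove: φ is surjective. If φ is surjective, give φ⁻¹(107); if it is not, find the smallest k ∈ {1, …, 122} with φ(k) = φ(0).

Since gcd(45, 123) = 3, we have 45x ≡ 0 (mod 3) for all x, so φ(x) ≡ 1 (mod 3).
But 0 ≢ 1 (mod 3), so 0 ∈ ℤ/123ℤ has no preimage. Therefore φ is not surjective.
Since φ is not surjective, we find the least positive k with φ(k) = φ(0): this means 45k ≡ 0 (mod 123), i.e. 123 ∣ 45k. Since gcd(45, 123) = 3, dividing through by 3 this holds exactly when 41 ∣ 15k, and as gcd(15, 41) = 1, exactly when 41 ∣ k.
The smallest positive such k is 41.

41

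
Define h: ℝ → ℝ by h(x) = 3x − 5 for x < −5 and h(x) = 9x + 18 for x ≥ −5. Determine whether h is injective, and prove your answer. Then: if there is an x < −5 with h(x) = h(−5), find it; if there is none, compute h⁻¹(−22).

Both pieces are strictly increasing (slopes 3 and 9), so each is injective on its own interval.
The left piece maps (−∞, −5) onto (−∞, −20); the right piece maps [−5, ∞) onto [−27, ∞).
These images overlap. In particular h(−5) = −27 (right piece), and solving 3x − 5 = −27 on the left piece gives x = −22/3 < −5.
So h(−22/3) = h(−5) with −22/3 ≠ −5, and h is not injective. This x = −22/3 is the requested value below −5.

-22/3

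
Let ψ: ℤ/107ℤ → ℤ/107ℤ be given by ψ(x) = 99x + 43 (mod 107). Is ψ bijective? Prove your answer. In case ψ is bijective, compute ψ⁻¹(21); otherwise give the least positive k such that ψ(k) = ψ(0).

83

Suppose ψ(x_1) = ψ(x_2) in ℤ/107ℤ. Then 99x_1 + 43 ≡ 99x_2 + 43 (mod 107), so 99(x_1 − x_2) ≡ 0 (mod 107).
Since gcd(99, 107) = 1, 99 is invertible modulo 107, hence x_1 − x_2 ≡ 0 (mod 107), i.e. x_1 = x_2.
We now compute 99⁻¹ mod 107 explicitly. Euclid's algorithm: 107 = 1·99 + 8, 99 = 12·8 + 3, 8 = 2·3 + 2, 3 = 1·2 + 1; back-substituting gives 1 = 40·99 − 37·107, so 99⁻¹ ≡ 40 (mod 107).
Then y ↦ 40(y − 43) is a two-sided inverse to ψ, so every y ∈ ℤ/107ℤ has a preimage.
Thus ψ is bijective.
Since ψ is bijective, we compute ψ⁻¹(21): solve 99x + 43 ≡ 21 (mod 107), i.e. 99x ≡ 85 (mod 107).
Multiplying by 99⁻¹ = 40 gives x ≡ 40·85 = 3400 = 31·107 + 83 ≡ 83 (mod 107).
Check: ψ(83) = 99·83 + 43 = 8260 = 77·107 + 21 ≡ 21 (mod 107).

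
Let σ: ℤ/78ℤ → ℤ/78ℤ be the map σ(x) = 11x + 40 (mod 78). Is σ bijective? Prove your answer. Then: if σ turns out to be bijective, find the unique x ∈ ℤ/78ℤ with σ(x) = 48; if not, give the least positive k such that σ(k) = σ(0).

22

Suppose σ(s) = σ(t) in ℤ/78ℤ. Then 11s + 40 ≡ 11t + 40 (mod 78), thus 11(s − t) ≡ 0 (mod 78).
Since gcd(11, 78) = 1, 11 is invertible modulo 78, therefore s − t ≡ 0 (mod 78), i.e. s = t.
We now compute 11⁻¹ mod 78 explicitly. Euclid's algorithm: 78 = 7·11 + 1; back-substituting gives 1 = 71·11 − 10·78, so 11⁻¹ ≡ 71 (mod 78).
For any y ∈ ℤ/78ℤ, x = 71(y − 40) mod 78 satisfies σ(x) = 11·71(y − 40) + 40 ≡ y (since 11·71 ≡ 1 mod 78). So every y has a preimage.
Thus σ is bijective.
Since σ is bijective, we find σ⁻¹(48): we need 11x ≡ 48 − 40 ≡ 8 (mod 78). Using 11⁻¹ = 71: x ≡ 71·8 = 568 = 7·78 + 22, so x = 22.
Check: σ(22) = 11·22 + 40 = 282 = 3·78 + 48 ≡ 48 (mod 78).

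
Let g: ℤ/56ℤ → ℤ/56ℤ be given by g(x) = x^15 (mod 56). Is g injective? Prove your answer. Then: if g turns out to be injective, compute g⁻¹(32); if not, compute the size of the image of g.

g(2): Repeated squaring mod 56: 2^1 ≡ 2, 2^2 ≡ 2² = 4, 2^4 ≡ 4² = 16, 2^8 ≡ 16² = 256 ≡ 32. Since 15 = 8 + 4 + 2 + 1, 2^15 ≡ 32·16·4·2: 32·16 = 512 ≡ 8, then 8·4 = 32, then 32·2 = 64 ≡ 8. So 2^15 ≡ 8 (mod 56).
g(4): Repeated squaring mod 56: 4^1 ≡ 4, 4^2 ≡ 4² = 16, 4^4 ≡ 16² = 256 ≡ 32, 4^8 ≡ 32² = 1024 ≡ 16. Since 15 = 8 + 4 + 2 + 1, 4^15 ≡ 16·32·16·4: 16·32 = 512 ≡ 8, then 8·16 = 128 ≡ 16, then 16·4 = 64 ≡ 8. So 4^15 ≡ 8 (mod 56).
So g(2) = g(4) = 8 while 2 ≠ 4, therefore g is not injective.
Since g is not injective, we determine |image(g)|. Computing x^15 mod 56 for each x (by repeated squaring, reducing mod 56 at every step), the values g(0), g(1), …, g(55) are: 0, 1, 8, 27, 8, 13, 48, 7, 8, 1, 48, 43, 48, 13, 0, 15, 8, 41, 8, 27, 48, 21, 8, 15, 48, 1, 48, 27, 0, 29, 8, 55, 8, 41, 48, 35, 8, 29, 48, 15, 48, 41, 0, 43, 8, 13, 8, 55, 48, 49, 8, 43, 48, 29, 48, 55.
The distinct values are {0, 1, 7, 8, 13, 15, 21, 27, 29, 35, 41, 43, 48, 49, 55}; there are 15 of them.

15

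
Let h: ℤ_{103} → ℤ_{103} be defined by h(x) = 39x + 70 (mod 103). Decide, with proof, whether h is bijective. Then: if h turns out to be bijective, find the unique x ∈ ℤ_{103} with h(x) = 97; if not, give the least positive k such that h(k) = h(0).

By definition, h is injective when h(s) = h(t) forces s = t.
Suppose h(s) = h(t) in ℤ_{103}. Then 39s + 70 ≡ 39t + 70 (mod 103), hence 39(s − t) ≡ 0 (mod 103).
Since gcd(39, 103) = 1, 39 is invertible modulo 103, thus s − t ≡ 0 (mod 103), i.e. s = t.
We now compute 39⁻¹ mod 103 explicitly. Euclid's algorithm: 103 = 2·39 + 25, 39 = 1·25 + 14, 25 = 1·14 + 11, 14 = 1·11 + 3, 11 = 3·3 + 2, 3 = 1·2 + 1; back-substituting gives 1 = 37·39 − 14·103, so 39⁻¹ ≡ 37 (mod 103).
For any y ∈ ℤ_{103}, x = 37(y − 70) mod 103 satisfies h(x) = 39·37(y − 70) + 70 ≡ y (since 39·37 ≡ 1 mod 103). So every y has a preimage.
Therefore h is bijective.
Since h is bijective, we compute h⁻¹(97): solve 39x + 70 ≡ 97 (mod 103), i.e. 39x ≡ 27 (mod 103).
Multiplying by 39⁻¹ = 37 gives x ≡ 37·27 = 999 = 9·103 + 72 ≡ 72 (mod 103).
Check: h(72) = 39·72 + 70 = 2878 = 27·103 + 97 ≡ 97 (mod 103).

72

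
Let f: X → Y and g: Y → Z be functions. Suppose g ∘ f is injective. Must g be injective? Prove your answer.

No. Take X = {0, 1}, Y = {0, 1, 2}, Z = {0, 1, 2}, f(a) = a for each a ∈ X, and g(b) = 1 if b ∈ {1, 2} else g(b) = b.
Then g ∘ f = f is injective (X ⊂ Y and f is the inclusion), but g(1) = g(2) = 1 with 1 ≠ 2, so g is not injective.

not injective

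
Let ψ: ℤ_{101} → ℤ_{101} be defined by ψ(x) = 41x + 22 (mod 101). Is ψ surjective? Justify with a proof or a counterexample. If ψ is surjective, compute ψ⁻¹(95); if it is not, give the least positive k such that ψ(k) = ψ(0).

88

Recall that ψ is surjective if every y in the codomain equals ψ(x) for some x in the domain.
Since gcd(41, 101) = 1, 41 is invertible modulo 101. Euclid's algorithm: 101 = 2·41 + 19, 41 = 2·19 + 3, 19 = 6·3 + 1; back-substituting gives 1 = 69·41 − 28·101, so 41⁻¹ ≡ 69 (mod 101).
Then y ↦ 69(y − 22) is a two-sided inverse to ψ, so every y ∈ ℤ_{101} has a preimage.
Thus ψ is surjective.
Since ψ is surjective, we find ψ⁻¹(95): we need 41x ≡ 95 − 22 ≡ 73 (mod 101). Using 41⁻¹ = 69: x ≡ 69·73 = 5037 = 49·101 + 88, so x = 88.
Check: ψ(88) = 41·88 + 22 = 3630 = 35·101 + 95 ≡ 95 (mod 101).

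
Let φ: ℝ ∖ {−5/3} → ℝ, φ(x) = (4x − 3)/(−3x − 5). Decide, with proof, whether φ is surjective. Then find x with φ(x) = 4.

If φ(x) = −4/3, cross-multiplying gives −3(4x − 3) = 4(−3x − 5), which simplifies to 9 = −20 — false.  So −4/3 has no preimage and φ is not surjective.
Solving φ(x) = 4: cross-multiplying gives 4x − 3 = 4(−3x − 5), which rearranges to 16x = −17, so x = −17/16.

-17/16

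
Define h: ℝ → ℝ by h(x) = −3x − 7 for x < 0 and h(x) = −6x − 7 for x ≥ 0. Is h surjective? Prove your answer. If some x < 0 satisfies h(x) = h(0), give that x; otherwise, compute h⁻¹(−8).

Both pieces are strictly decreasing (slopes −3 and −6), so each is injective on its own interval.
The left piece maps (−∞, 0) onto (−7, ∞); the right piece maps [0, ∞) onto (−∞, −7].
These images together cover ℝ, so h is surjective.
Because the two images are disjoint, no x < 0 has h(x) = h(0), so we compute h⁻¹(−8): −8 lies in (−∞, −7], so solve −6x − 7 = −8: x = (−8 + 7)/(−6) = 1/6.

1/6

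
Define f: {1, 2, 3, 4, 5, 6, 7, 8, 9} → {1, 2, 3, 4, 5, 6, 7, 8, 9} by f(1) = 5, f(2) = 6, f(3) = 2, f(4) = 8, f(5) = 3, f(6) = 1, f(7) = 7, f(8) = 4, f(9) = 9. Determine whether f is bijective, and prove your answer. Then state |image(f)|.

The values 5, 6, 2, 8, 3, 1, 7, 4, 9 are a permutation of {1, 2, 3, 4, 5, 6, 7, 8, 9}: each element appears exactly once.
So f is injective and surjective, hence bijective.
The image of f is {1, 2, 3, 4, 5, 6, 7, 8, 9}, which has 9 elements.

9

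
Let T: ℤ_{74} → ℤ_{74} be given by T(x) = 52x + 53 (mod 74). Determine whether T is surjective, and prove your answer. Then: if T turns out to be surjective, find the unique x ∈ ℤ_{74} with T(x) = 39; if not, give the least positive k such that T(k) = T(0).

37

Since gcd(52, 74) = 2, we have 52x ≡ 0 (mod 2) for all x, so T(x) ≡ 1 (mod 2).
But 0 ≢ 1 (mod 2), so 0 ∈ ℤ_{74} has no preimage. Thus T is not surjective.
Since T is not surjective, we find the least positive k with T(k) = T(0): this means 52k ≡ 0 (mod 74), i.e. 74 ∣ 52k. Since gcd(52, 74) = 2, dividing through by 2 this holds exactly when 37 ∣ 26k, and as gcd(26, 37) = 1, exactly when 37 ∣ k.
The smallest positive such k is 37.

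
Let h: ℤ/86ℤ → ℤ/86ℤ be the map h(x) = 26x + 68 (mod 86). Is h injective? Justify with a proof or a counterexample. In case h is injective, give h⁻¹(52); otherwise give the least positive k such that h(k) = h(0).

We have gcd(26, 86) = 2 > 1. Taking a = 0 and b = 43: h(0) = 68 and h(43) = 26·43 + 68 = 1186 ≡ 68 (mod 86).
So h(0) = h(43) while 0 ≠ 43, so h is not injective.
Since h is not injective, we find the least positive k with h(k) = h(0): this means 26k ≡ 0 (mod 86), i.e. 86 ∣ 26k. Since gcd(26, 86) = 2, dividing through by 2 this holds exactly when 43 ∣ 13k, and as gcd(13, 43) = 1, exactly when 43 ∣ k.
The smallest positive such k is 43.

43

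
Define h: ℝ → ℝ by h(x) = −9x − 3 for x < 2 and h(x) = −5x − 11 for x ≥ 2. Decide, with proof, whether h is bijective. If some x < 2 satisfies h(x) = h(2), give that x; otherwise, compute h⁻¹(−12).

Both pieces are strictly decreasing (slopes −9 and −5), so each is injective on its own interval.
The left piece maps (−∞, 2) onto (−21, ∞); the right piece maps [2, ∞) onto (−∞, −21].
Since −21 = −21, the images partition ℝ: h is injective and surjective, hence bijective.
Because the two images are disjoint, no x < 2 has h(x) = h(2), so we compute h⁻¹(−12): −12 lies in (−21, ∞), so solve −9x − 3 = −12: x = (−12 + 3)/(−9) = 1.

1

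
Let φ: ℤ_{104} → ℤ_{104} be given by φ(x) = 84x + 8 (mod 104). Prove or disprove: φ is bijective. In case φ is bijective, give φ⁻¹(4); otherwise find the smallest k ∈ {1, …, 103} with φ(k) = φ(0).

26

We have gcd(84, 104) = 4 > 1. Taking x_1 = 0 and x_2 = 26: φ(0) = 8 and φ(26) = 84·26 + 8 = 2192 ≡ 8 (mod 104).
So φ(0) = φ(26) while 0 ≠ 26, so φ is not injective, hence not bijective.
Since φ is not bijective, we find the least positive k with φ(k) = φ(0): this means 84k ≡ 0 (mod 104), i.e. 104 ∣ 84k. Since gcd(84, 104) = 4, dividing through by 4 this holds exactly when 26 ∣ 21k, and as gcd(21, 26) = 1, exactly when 26 ∣ k.
The smallest positive such k is 26.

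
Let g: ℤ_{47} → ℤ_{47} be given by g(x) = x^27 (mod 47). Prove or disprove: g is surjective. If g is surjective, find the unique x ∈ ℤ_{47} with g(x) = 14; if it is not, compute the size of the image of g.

42

Since 47 is prime, the nonzero elements of ℤ_{47} form a cyclic group of order 46.
As gcd(27, 46) = 1, raising to the 27th power is a bijection on this group: if a^27 ≡ b^27 then (ab^{−1})^27 = 1, and the only element of order dividing gcd(27, 46) = 1 is 1, so a = b.
With g(0) = 0 this makes g injective on all of ℤ_{47}, hence bijective (finite equal-size domain and codomain). In particular g is surjective.
Since g is surjective, we find the preimage of 14. The inverse of x ↦ x^27 on (ℤ_{47})^× is x ↦ x^29, because 27·29 = 783 = 17·46 + 1 ≡ 1 (mod 46) and x^{46} = 1 for x ≠ 0 (Fermat). So g⁻¹(14) = 14^29 mod 47.
Repeated squaring mod 47: 14^1 ≡ 14, 14^2 ≡ 14² = 196 ≡ 8, 14^4 ≡ 8² = 64 ≡ 17, 14^8 ≡ 17² = 289 ≡ 7, 14^16 ≡ 7² = 49 ≡ 2. Since 29 = 16 + 8 + 4 + 1, 14^29 ≡ 2·7·17·14: 2·7 = 14, then 14·17 = 238 ≡ 3, then 3·14 = 42. So 14^29 ≡ 42 (mod 47).
Hence g⁻¹(14) = 42.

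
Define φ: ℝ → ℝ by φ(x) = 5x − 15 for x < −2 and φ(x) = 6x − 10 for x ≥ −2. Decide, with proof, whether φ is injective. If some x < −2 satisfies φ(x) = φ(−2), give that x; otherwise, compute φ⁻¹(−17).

-7/6

Both pieces are strictly increasing (slopes 5 and 6), so each is injective on its own interval.
The left piece maps (−∞, −2) onto (−∞, −25); the right piece maps [−2, ∞) onto [−22, ∞).
These images are disjoint, so no value is attained by both pieces. Hence φ is injective.
Because the two images are disjoint, no x < −2 has φ(x) = φ(−2), so we compute φ⁻¹(−17): −17 lies in [−22, ∞), so solve 6x − 10 = −17: x = (−17 + 10)/6 = −7/6.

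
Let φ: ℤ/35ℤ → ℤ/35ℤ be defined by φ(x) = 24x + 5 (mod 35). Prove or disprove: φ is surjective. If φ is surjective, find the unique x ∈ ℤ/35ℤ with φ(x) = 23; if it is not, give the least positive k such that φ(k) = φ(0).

Recall: surjectivity means every element of the codomain has a preimage under φ.
Since gcd(24, 35) = 1, 24 is invertible modulo 35. Euclid's algorithm: 35 = 1·24 + 11, 24 = 2·11 + 2, 11 = 5·2 + 1; back-substituting gives 1 = 19·24 − 13·35, so 24⁻¹ ≡ 19 (mod 35).
Then y ↦ 19(y − 5) is a two-sided inverse to φ, so every y ∈ ℤ/35ℤ has a preimage.
So φ is surjective.
Since φ is surjective, we find φ⁻¹(23): we need 24x ≡ 23 − 5 ≡ 18 (mod 35). Using 24⁻¹ = 19: x ≡ 19·18 = 342 = 9·35 + 27, so x = 27.
Check: φ(27) = 24·27 + 5 = 653 = 18·35 + 23 ≡ 23 (mod 35).

27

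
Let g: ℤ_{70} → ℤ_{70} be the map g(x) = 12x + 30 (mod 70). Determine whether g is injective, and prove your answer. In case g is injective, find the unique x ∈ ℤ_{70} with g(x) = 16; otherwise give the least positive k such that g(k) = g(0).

We have gcd(12, 70) = 2 > 1. Taking u = 0 and v = 35: g(0) = 30 and g(35) = 12·35 + 30 = 450 ≡ 30 (mod 70).
So g(0) = g(35) while 0 ≠ 35, thus g is not injective.
Since g is not injective, we find the least positive k with g(k) = g(0): this means 12k ≡ 0 (mod 70), i.e. 70 ∣ 12k. Since gcd(12, 70) = 2, dividing through by 2 this holds exactly when 35 ∣ 6k, and as gcd(6, 35) = 1, exactly when 35 ∣ k.
The smallest positive such k is 35.

35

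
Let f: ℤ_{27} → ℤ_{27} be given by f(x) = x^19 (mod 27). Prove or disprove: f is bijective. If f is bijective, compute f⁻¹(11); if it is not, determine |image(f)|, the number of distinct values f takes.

f(0) = 0^19 = 0.
f(3): Repeated squaring mod 27: 3^1 ≡ 3, 3^2 ≡ 3² = 9, 3^4 ≡ 9² = 81 ≡ 0, 3^8 ≡ 0² = 0, 3^16 ≡ 0² = 0. Since 19 = 16 + 2 + 1, 3^19 ≡ 0·9·3: 0·9 = 0, then 0·3 = 0. So 3^19 ≡ 0 (mod 27).
So f(0) = f(3) = 0 while 0 ≠ 3, thus f is not injective, hence not bijective.
Since f is not bijective, we determine |image(f)|. Computing x^19 mod 27 for each x (by repeated squaring, reducing mod 27 at every step), the values f(0), f(1), …, f(26) are: 0, 1, 2, 0, 4, 5, 0, 7, 8, 0, 10, 11, 0, 13, 14, 0, 16, 17, 0, 19, 20, 0, 22, 23, 0, 25, 26.
The distinct values are {0, 1, 2, 4, 5, 7, 8, 10, 11, 13, 14, 16, 17, 19, 20, 22, 23, 25, 26}; there are 19 of them.

19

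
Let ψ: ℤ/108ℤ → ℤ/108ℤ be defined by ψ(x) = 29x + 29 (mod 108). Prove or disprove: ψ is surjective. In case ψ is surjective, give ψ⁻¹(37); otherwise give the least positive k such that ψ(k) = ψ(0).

Recall that surjectivity means every element of the codomain has a preimage under ψ.
Since gcd(29, 108) = 1, 29 is invertible modulo 108. Euclid's algorithm: 108 = 3·29 + 21, 29 = 1·21 + 8, 21 = 2·8 + 5, 8 = 1·5 + 3, 5 = 1·3 + 2, 3 = 1·2 + 1; back-substituting gives 1 = 41·29 − 11·108, so 29⁻¹ ≡ 41 (mod 108).
For any y ∈ ℤ/108ℤ, x = 41(y − 29) mod 108 satisfies ψ(x) = 29·41(y − 29) + 29 ≡ y (since 29·41 ≡ 1 mod 108). So every y has a preimage.
Hence ψ is surjective.
Since ψ is surjective, we compute ψ⁻¹(37): solve 29x + 29 ≡ 37 (mod 108), i.e. 29x ≡ 8 (mod 108).
Multiplying by 29⁻¹ = 41 gives x ≡ 41·8 = 328 = 3·108 + 4 ≡ 4 (mod 108).
Check: ψ(4) = 29·4 + 29 = 145 = 1·108 + 37 ≡ 37 (mod 108).

4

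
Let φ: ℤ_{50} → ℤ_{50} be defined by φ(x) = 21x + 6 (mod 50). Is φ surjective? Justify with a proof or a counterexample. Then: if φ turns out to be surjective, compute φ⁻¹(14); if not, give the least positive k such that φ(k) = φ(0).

48

Recall that surjectivity means every element of the codomain has a preimage under φ.
Since gcd(21, 50) = 1, 21 is invertible modulo 50. Euclid's algorithm: 50 = 2·21 + 8, 21 = 2·8 + 5, 8 = 1·5 + 3, 5 = 1·3 + 2, 3 = 1·2 + 1; back-substituting gives 1 = 31·21 − 13·50, so 21⁻¹ ≡ 31 (mod 50).
For any y ∈ ℤ_{50}, x = 31(y − 6) mod 50 satisfies φ(x) = 21·31(y − 6) + 6 ≡ y (since 21·31 ≡ 1 mod 50). So every y has a preimage.
Thus φ is surjective.
Since φ is surjective, we find φ⁻¹(14): we need 21x ≡ 14 − 6 ≡ 8 (mod 50). Using 21⁻¹ = 31: x ≡ 31·8 = 248 = 4·50 + 48, so x = 48.
Check: φ(48) = 21·48 + 6 = 1014 = 20·50 + 14 ≡ 14 (mod 50).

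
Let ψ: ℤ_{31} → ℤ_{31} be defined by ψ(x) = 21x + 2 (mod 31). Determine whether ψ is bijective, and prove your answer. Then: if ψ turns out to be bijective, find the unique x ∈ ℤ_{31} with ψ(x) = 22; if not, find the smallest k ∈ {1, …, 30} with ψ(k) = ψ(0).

29

If ψ(a) = ψ(b), then 21a ≡ 21b (mod 31). Because gcd(21, 31) = 1, we may cancel 21 to get a ≡ b (mod 31).
We now compute 21⁻¹ mod 31 explicitly. Euclid's algorithm: 31 = 1·21 + 10, 21 = 2·10 + 1; back-substituting gives 1 = 3·21 − 2·31, so 21⁻¹ ≡ 3 (mod 31).
For any y ∈ ℤ_{31}, x = 3(y − 2) mod 31 satisfies ψ(x) = 21·3(y − 2) + 2 ≡ y (since 21·3 ≡ 1 mod 31). So every y has a preimage.
So ψ is bijective.
Since ψ is bijective, we compute ψ⁻¹(22): solve 21x + 2 ≡ 22 (mod 31), i.e. 21x ≡ 20 (mod 31).
Multiplying by 21⁻¹ = 3 gives x ≡ 3·20 = 60 = 1·31 + 29 ≡ 29 (mod 31).
Check: ψ(29) = 21·29 + 2 = 611 = 19·31 + 22 ≡ 22 (mod 31).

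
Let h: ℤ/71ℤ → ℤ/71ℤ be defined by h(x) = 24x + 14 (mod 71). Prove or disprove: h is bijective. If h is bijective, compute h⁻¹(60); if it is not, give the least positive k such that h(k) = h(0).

67

Suppose h(x_1) = h(x_2) in ℤ/71ℤ. Then 24x_1 + 14 ≡ 24x_2 + 14 (mod 71), so 24(x_1 − x_2) ≡ 0 (mod 71).
Since gcd(24, 71) = 1, 24 is invertible modulo 71, therefore x_1 − x_2 ≡ 0 (mod 71), i.e. x_1 = x_2.
We now compute 24⁻¹ mod 71 explicitly. Euclid's algorithm: 71 = 2·24 + 23, 24 = 1·23 + 1; back-substituting gives 1 = 3·24 − 1·71, so 24⁻¹ ≡ 3 (mod 71).
Then y ↦ 3(y − 14) is a two-sided inverse to h, so every y ∈ ℤ/71ℤ has a preimage.
Thus h is bijective.
Since h is bijective, we compute h⁻¹(60): solve 24x + 14 ≡ 60 (mod 71), i.e. 24x ≡ 46 (mod 71).
Multiplying by 24⁻¹ = 3 gives x ≡ 3·46 = 138 = 1·71 + 67 ≡ 67 (mod 71).
Check: h(67) = 24·67 + 14 = 1622 = 22·71 + 60 ≡ 60 (mod 71).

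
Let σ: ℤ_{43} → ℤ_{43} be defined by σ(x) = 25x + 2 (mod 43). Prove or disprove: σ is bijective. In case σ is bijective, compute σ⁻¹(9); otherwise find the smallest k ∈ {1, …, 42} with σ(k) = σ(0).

Suppose σ(s) = σ(t) in ℤ_{43}. Then 25s + 2 ≡ 25t + 2 (mod 43), therefore 25(s − t) ≡ 0 (mod 43).
Since gcd(25, 43) = 1, 25 is invertible modulo 43, so s − t ≡ 0 (mod 43), i.e. s = t.
We now compute 25⁻¹ mod 43 explicitly. Euclid's algorithm: 43 = 1·25 + 18, 25 = 1·18 + 7, 18 = 2·7 + 4, 7 = 1·4 + 3, 4 = 1·3 + 1; back-substituting gives 1 = 31·25 − 18·43, so 25⁻¹ ≡ 31 (mod 43).
For any y ∈ ℤ_{43}, x = 31(y − 2) mod 43 satisfies σ(x) = 25·31(y − 2) + 2 ≡ y (since 25·31 ≡ 1 mod 43). So every y has a preimage.
Hence σ is bijective.
Since σ is bijective, we compute σ⁻¹(9): solve 25x + 2 ≡ 9 (mod 43), i.e. 25x ≡ 7 (mod 43).
Multiplying by 25⁻¹ = 31 gives x ≡ 31·7 = 217 = 5·43 + 2 ≡ 2 (mod 43).
Check: σ(2) = 25·2 + 2 = 52 = 1·43 + 9 ≡ 9 (mod 43).

2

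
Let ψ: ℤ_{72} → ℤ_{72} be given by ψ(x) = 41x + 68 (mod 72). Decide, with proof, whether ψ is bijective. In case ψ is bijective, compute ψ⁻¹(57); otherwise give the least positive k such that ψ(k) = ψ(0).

Suppose ψ(s) = ψ(t) in ℤ_{72}. Then 41s + 68 ≡ 41t + 68 (mod 72), thus 41(s − t) ≡ 0 (mod 72).
Since gcd(41, 72) = 1, 41 is invertible modulo 72, hence s − t ≡ 0 (mod 72), i.e. s = t.
We now compute 41⁻¹ mod 72 explicitly. Euclid's algorithm: 72 = 1·41 + 31, 41 = 1·31 + 10, 31 = 3·10 + 1; back-substituting gives 1 = 65·41 − 37·72, so 41⁻¹ ≡ 65 (mod 72).
Then y ↦ 65(y − 68) is a two-sided inverse to ψ, so every y ∈ ℤ_{72} has a preimage.
Thus ψ is bijective.
Since ψ is bijective, we find ψ⁻¹(57): we need 41x ≡ 57 − 68 ≡ 61 (mod 72). Using 41⁻¹ = 65: x ≡ 65·61 = 3965 = 55·72 + 5, so x = 5.
Check: ψ(5) = 41·5 + 68 = 273 = 3·72 + 57 ≡ 57 (mod 72).

5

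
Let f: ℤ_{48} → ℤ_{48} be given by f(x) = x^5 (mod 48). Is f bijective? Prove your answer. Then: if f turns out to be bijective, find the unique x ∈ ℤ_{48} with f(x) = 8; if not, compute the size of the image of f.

f(0) = 0^5 = 0.
f(6): Repeated squaring mod 48: 6^1 ≡ 6, 6^2 ≡ 6² = 36, 6^4 ≡ 36² = 1296 ≡ 0. Since 5 = 4 + 1, 6^5 ≡ 0·6: 0·6 = 0. So 6^5 ≡ 0 (mod 48).
So f(0) = f(6) = 0 while 0 ≠ 6, therefore f is not injective, hence not bijective.
Since f is not bijective, we determine |image(f)|. Computing x^5 mod 48 for each x (by repeated squaring, reducing mod 48 at every step), the values f(0), f(1), …, f(47) are: 0, 1, 32, 3, 16, 5, 0, 7, 32, 9, 16, 11, 0, 13, 32, 15, 16, 17, 0, 19, 32, 21, 16, 23, 0, 25, 32, 27, 16, 29, 0, 31, 32, 33, 16, 35, 0, 37, 32, 39, 16, 41, 0, 43, 32, 45, 16, 47.
The distinct values are {0, 1, 3, 5, 7, 9, 11, 13, 15, 16, 17, 19, 21, 23, 25, 27, 29, 31, 32, 33, 35, 37, 39, 41, 43, 45, 47}; there are 27 of them.

27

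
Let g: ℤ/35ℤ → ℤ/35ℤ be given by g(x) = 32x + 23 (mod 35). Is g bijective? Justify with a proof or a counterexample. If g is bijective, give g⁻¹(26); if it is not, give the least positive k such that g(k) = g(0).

34

By definition, g is injective if g(u) = g(v) implies u = v.
If g(u) = g(v), then 32u ≡ 32v (mod 35). Because gcd(32, 35) = 1, we may cancel 32 to get u ≡ v (mod 35).
We now compute 32⁻¹ mod 35 explicitly. Euclid's algorithm: 35 = 1·32 + 3, 32 = 10·3 + 2, 3 = 1·2 + 1; back-substituting gives 1 = 23·32 − 21·35, so 32⁻¹ ≡ 23 (mod 35).
Then y ↦ 23(y − 23) is a two-sided inverse to g, so every y ∈ ℤ/35ℤ has a preimage.
Thus g is bijective.
Since g is bijective, we find g⁻¹(26): we need 32x ≡ 26 − 23 ≡ 3 (mod 35). Using 32⁻¹ = 23: x ≡ 23·3 = 69 = 1·35 + 34, so x = 34.
Check: g(34) = 32·34 + 23 = 1111 = 31·35 + 26 ≡ 26 (mod 35).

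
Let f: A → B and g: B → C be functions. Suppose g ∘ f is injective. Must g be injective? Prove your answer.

not injective

No. Take A = {1, 2, 3}, B = {1, 2, 3, 4}, C = {1, 2, 3, 4}, f(a) = a for each a ∈ A, and g(b) = 3 if b ∈ {3, 4} else g(b) = b.
Then g ∘ f = f is injective (A ⊂ B and f is the inclusion), but g(3) = g(4) = 3 with 3 ≠ 4, so g is not injective.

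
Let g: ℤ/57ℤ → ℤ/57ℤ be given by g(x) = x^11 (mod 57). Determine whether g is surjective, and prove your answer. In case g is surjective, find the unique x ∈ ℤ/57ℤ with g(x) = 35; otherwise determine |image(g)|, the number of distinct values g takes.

Computing x^11 mod 57 for each x (by repeated squaring, reducing mod 57 at every step), the values g(0), g(1), …, g(56) are: 0, 1, 53, 48, 16, 44, 36, 49, 50, 24, 52, 26, 27, 40, 32, 3, 28, 23, 18, 19, 20, 15, 10, 35, 6, 55, 11, 12, 43, 14, 45, 46, 2, 51, 22, 47, 42, 37, 38, 39, 34, 29, 54, 25, 17, 30, 31, 5, 33, 7, 8, 21, 13, 41, 9, 4, 56.
Every element of ℤ/57ℤ appears exactly once in this list, so g is a bijection, and in particular surjective.
Since g is surjective, we read off the preimage of 35 from the same table: g(23) = 35, so g⁻¹(35) = 23.

23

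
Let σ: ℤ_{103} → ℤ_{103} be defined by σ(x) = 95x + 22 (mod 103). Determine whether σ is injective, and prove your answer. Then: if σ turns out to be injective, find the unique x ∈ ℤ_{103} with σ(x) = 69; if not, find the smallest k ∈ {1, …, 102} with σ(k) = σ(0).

7

Suppose σ(s) = σ(t) in ℤ_{103}. Then 95s + 22 ≡ 95t + 22 (mod 103), so 95(s − t) ≡ 0 (mod 103).
Since gcd(95, 103) = 1, 95 is invertible modulo 103, thus s − t ≡ 0 (mod 103), i.e. s = t.
Thus σ is injective.
We now compute 95⁻¹ mod 103 explicitly. Euclid's algorithm: 103 = 1·95 + 8, 95 = 11·8 + 7, 8 = 1·7 + 1; back-substituting gives 1 = 90·95 − 83·103, so 95⁻¹ ≡ 90 (mod 103).
Since σ is injective, we compute σ⁻¹(69): solve 95x + 22 ≡ 69 (mod 103), i.e. 95x ≡ 47 (mod 103).
Multiplying by 95⁻¹ = 90 gives x ≡ 90·47 = 4230 = 41·103 + 7 ≡ 7 (mod 103).
Check: σ(7) = 95·7 + 22 = 687 = 6·103 + 69 ≡ 69 (mod 103).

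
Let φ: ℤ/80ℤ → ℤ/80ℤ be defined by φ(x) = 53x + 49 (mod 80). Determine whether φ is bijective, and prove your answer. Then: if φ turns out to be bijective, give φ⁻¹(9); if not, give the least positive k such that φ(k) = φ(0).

40

By definition, φ is injective when φ(s) = φ(t) forces s = t.
Suppose φ(s) = φ(t) in ℤ/80ℤ. Then 53s + 49 ≡ 53t + 49 (mod 80), hence 53(s − t) ≡ 0 (mod 80).
Since gcd(53, 80) = 1, 53 is invertible modulo 80, so s − t ≡ 0 (mod 80), i.e. s = t.
We now compute 53⁻¹ mod 80 explicitly. Euclid's algorithm: 80 = 1·53 + 27, 53 = 1·27 + 26, 27 = 1·26 + 1; back-substituting gives 1 = 77·53 − 51·80, so 53⁻¹ ≡ 77 (mod 80).
Then y ↦ 77(y − 49) is a two-sided inverse to φ, so every y ∈ ℤ/80ℤ has a preimage.
Therefore φ is bijective.
Since φ is bijective, we compute φ⁻¹(9): solve 53x + 49 ≡ 9 (mod 80), i.e. 53x ≡ 40 (mod 80).
Multiplying by 53⁻¹ = 77 gives x ≡ 77·40 = 3080 = 38·80 + 40 ≡ 40 (mod 80).
Check: φ(40) = 53·40 + 49 = 2169 = 27·80 + 9 ≡ 9 (mod 80).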